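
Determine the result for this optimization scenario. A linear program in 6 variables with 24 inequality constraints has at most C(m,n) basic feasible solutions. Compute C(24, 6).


Each vertex corresponds to some choice of n active constraints out of m, so the number of vertices is at most C(m, n) = m! / (n!(m-n)!).
m = 24, n = 6
Numerator: 24 * 23 * 22 * 21 * 20 * 19
Denominator: 6! = 720
C(24, 6) = 134596


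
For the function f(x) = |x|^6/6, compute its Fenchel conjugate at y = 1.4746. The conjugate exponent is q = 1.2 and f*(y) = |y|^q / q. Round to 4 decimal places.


The conjugate exponent q satisfies 1/p + 1/q = 1.
p = 6, so q = 6/(6 - 1) = 1.2
|y|^q = 1.4746^1.2 = 1.5937
f*(1.4746) = 1.5937 / 1.2 = 1.3281


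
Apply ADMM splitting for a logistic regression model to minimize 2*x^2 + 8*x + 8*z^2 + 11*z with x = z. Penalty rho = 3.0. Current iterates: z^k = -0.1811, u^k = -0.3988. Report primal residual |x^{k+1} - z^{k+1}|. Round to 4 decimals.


ADMM iteration with rho = 3.0, z^k = -0.1811, u^k = -0.3988
Step 1: x-update.
Minimize 2*x^2 + 8*x + (3.0/2)*(x + 0.1811 - 0.3988)^2
FOC: (2*2 + 3.0)*x = -8 + 3.0*(-0.1811 + 0.3988)
x^{k+1} = -1.0496
Step 2: z-update.
Minimize 8*z^2 + 11*z + (3.0/2)*(-1.0496 - z - 0.3988)^2
FOC: (2*8 + 3.0)*z = -11 + 3.0*(-1.0496 - 0.3988)
z^{k+1} = -0.8076
Step 3: u-update.
u^{k+1} = -0.3988 - 1.0496 + 0.8076 = -0.6407
Step 4: Primal residual = |-1.0496 + 0.8076| = 0.2419


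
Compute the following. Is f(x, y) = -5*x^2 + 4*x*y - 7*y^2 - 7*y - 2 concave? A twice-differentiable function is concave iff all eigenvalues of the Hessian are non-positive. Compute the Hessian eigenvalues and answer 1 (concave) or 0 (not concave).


The Hessian of f(x,y) = -5*x^2 + 4*x*y - 7*y^2 - 7*y - 2 is:
H = [[-10, 4], [4, -14]]
Trace = -10 - 14 = -24
Determinant = -10*-14 - (4)^2 = 124
Discriminant = (-24)^2 - 4*124 = 80.0
Eigenvalues: lambda_1 = -16.4721, lambda_2 = -7.5279
The function is concave.

1


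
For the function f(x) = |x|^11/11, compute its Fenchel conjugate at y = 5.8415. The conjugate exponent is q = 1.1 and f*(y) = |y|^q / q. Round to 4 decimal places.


The conjugate exponent q satisfies 1/p + 1/q = 1.
p = 11, so q = 11/(11 - 1) = 1.1
|y|^q = 5.8415^1.1 = 6.9691
f*(5.8415) = 6.9691 / 1.1 = 6.3355


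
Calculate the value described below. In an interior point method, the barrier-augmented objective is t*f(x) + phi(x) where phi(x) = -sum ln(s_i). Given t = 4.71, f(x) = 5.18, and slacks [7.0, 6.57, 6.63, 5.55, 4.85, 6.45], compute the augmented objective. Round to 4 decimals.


Step 1: Compute log-barrier.
ln values: [1.9459, 1.8825, 1.8916, 1.7138, 1.579, 1.8641]
phi = -(1.9459 + 1.8825 + 1.8916 + 1.7138 + 1.579 + 1.8641) = -10.8769
Step 2: Compute augmented objective.
t*f(x) = 4.71*5.18 = 24.3978
Total = 24.3978 - 10.8769 = 13.5209


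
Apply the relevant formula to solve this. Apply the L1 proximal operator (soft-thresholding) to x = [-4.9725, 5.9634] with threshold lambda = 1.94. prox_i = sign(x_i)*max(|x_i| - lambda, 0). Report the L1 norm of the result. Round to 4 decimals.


Soft-thresholding with lambda = 1.94:
prox(-4.9725) = sign(-4.9725)*max(|-4.9725| - 1.94, 0) = -3.0325
prox(5.9634) = sign(5.9634)*max(|5.9634| - 1.94, 0) = 4.0234
prox(x) = [-3.0325, 4.0234]
||prox(x)||_1 = 3.0325 + 4.0234 = 7.0559


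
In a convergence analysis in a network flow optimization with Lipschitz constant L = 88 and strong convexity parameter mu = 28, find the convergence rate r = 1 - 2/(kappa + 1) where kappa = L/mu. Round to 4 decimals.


Step 1: Compute the condition number.
kappa = L/mu = 88/28 = 3.1429
Step 2: Compute the convergence rate.
r = 1 - 2/(kappa + 1) = 1 - 2*mu/(L + mu) = (L - mu)/(L + mu) = 60/116 = 0.5172


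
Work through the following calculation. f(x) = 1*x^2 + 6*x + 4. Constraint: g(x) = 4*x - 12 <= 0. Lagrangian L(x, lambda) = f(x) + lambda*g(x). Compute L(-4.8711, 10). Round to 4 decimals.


Step 1: Evaluate f(x).
f(-4.8711) = 1*(-4.8711)^2 + 6*(-4.8711) + 4 = -1.499
Step 2: Evaluate g(x).
g(-4.8711) = 4*-4.8711 - 12 = -31.4844
Step 3: Compute Lagrangian.
L = -1.499 + 10*-31.4844 = -316.343


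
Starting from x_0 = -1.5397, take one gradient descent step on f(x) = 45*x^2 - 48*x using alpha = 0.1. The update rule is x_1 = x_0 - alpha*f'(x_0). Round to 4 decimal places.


We compute the gradient at x_0 and apply the update.
f'(x) = 90*x - 48
f'(-1.5397) = 90*-1.5397 - 48 = -186.573
x_1 = -1.5397 - 0.1*-186.573 = 17.1176


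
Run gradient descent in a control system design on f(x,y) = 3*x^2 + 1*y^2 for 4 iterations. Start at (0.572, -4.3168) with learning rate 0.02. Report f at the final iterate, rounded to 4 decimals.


Gradient descent on f(x,y) = 3*x^2 + 1*y^2.
Starting point: (0.572, -4.3168), alpha = 0.02
Step 1: grad_x = 2*3*0.572 = 3.432, grad_y = 2*1*-4.3168 = -8.6336
  x_1 = 0.572 - 0.02*3.432 = 0.5034
  y_1 = -4.3168 - 0.02*-8.6336 = -4.1441
Step 2: grad_x = 2*3*0.5034 = 3.0202, grad_y = 2*1*-4.1441 = -8.2883
  x_2 = 0.5034 - 0.02*3.0202 = 0.443
  y_2 = -4.1441 - 0.02*-8.2883 = -3.9784
Step 3: grad_x = 2*3*0.443 = 2.6577, grad_y = 2*1*-3.9784 = -7.9567
  x_3 = 0.443 - 0.02*2.6577 = 0.3898
  y_3 = -3.9784 - 0.02*-7.9567 = -3.8192
Step 4: grad_x = 2*3*0.3898 = 2.3388, grad_y = 2*1*-3.8192 = -7.6385
  x_4 = 0.3898 - 0.02*2.3388 = 0.343
  y_4 = -3.8192 - 0.02*-7.6385 = -3.6665
f(0.343, -3.6665) = 3*0.343^2 + 1*(-3.6665)^2 = 13.7959


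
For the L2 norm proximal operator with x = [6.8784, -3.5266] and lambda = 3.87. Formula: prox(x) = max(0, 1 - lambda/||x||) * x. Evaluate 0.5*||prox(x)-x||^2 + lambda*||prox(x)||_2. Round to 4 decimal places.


Step 1: Compute ||x||.
||x|| = 7.7298
Step 2: Compute scaling factor.
scale = max(0, 1 - 3.87/7.7298) = 0.4993
Step 3: prox(x) = [3.4346, -1.761]
||prox(x)|| = 3.8598
Step 4: Proximal objective.
0.5*||prox-x||^2 = 7.4885
lambda*||prox|| = 14.9374
Total = 22.4257


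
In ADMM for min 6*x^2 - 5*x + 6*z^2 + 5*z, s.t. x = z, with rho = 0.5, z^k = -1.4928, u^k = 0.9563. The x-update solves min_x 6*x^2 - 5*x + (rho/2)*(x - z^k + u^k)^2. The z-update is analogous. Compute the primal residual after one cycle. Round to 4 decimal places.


ADMM iteration with rho = 0.5, z^k = -1.4928, u^k = 0.9563
Step 1: x-update.
Minimize 6*x^2 - 5*x + (0.5/2)*(x + 1.4928 + 0.9563)^2
FOC: (2*6 + 0.5)*x = 5 + 0.5*(-1.4928 - 0.9563)
x^{k+1} = 0.302
Step 2: z-update.
Minimize 6*z^2 + 5*z + (0.5/2)*(0.302 - z + 0.9563)^2
FOC: (2*6 + 0.5)*z = -5 + 0.5*(0.302 + 0.9563)
z^{k+1} = -0.3497
Step 3: u-update.
u^{k+1} = 0.9563 + 0.302 + 0.3497 = 1.608
Step 4: Primal residual = |0.302 + 0.3497| = 0.6517


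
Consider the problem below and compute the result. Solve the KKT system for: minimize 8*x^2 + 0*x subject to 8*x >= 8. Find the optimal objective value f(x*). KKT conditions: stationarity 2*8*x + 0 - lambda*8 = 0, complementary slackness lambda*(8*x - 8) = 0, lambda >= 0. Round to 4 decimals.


Step 1: Try lambda = 0 (constraint inactive).
x_unc = 0/(2*8) = 0.0
Check: 8*0.0 = 0.0 < 8 -- violated!
Step 2: Constraint must be active: 8*x = 8
x* = 8/8 = 1.0
lambda = (2*8*1.0 + 0)/8 = 2.0
Step 3: Compute optimal value.
f(x*) = 8*1.0^2 + 0*1.0 = 8.0


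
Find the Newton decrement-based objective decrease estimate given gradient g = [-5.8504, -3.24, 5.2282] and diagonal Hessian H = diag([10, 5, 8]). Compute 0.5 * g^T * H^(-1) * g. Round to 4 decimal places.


Step 1: H is diagonal, so H^(-1) * g = [-0.585, -0.648, 0.6535].
Step 2: g^T H^(-1) g = sum_i g_i^2 / H_ii
  = (-5.8504)^2/10 + (-3.24)^2/5 + (5.2282)^2/8
  = 3.4227 + 2.0995 + 3.4168 = 8.939
Step 3: Objective decrease = 0.5 * g^T H^(-1) g = 4.4695


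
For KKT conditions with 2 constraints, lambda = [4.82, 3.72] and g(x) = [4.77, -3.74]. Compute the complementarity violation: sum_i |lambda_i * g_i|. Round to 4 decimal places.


KKT complementary slackness check:
lambda_1 * g_1 = 4.82 * 4.77 = 22.9914
lambda_2 * g_2 = 3.72 * -3.74 = -13.9128
Total violation = 22.9914 + 13.9128 = 36.9042


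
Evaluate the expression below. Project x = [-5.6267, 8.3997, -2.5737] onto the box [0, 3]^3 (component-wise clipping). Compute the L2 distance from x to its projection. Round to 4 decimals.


Project each component onto [0, 3].
clip(-5.6267) = 0.0, clip(8.3997) = 3.0, clip(-2.5737) = 0.0
Projection = [0.0, 3.0, 0.0]
Squared diffs: [31.6598, 29.1568, 6.6239]
Distance = sqrt(67.4405) = 8.2122


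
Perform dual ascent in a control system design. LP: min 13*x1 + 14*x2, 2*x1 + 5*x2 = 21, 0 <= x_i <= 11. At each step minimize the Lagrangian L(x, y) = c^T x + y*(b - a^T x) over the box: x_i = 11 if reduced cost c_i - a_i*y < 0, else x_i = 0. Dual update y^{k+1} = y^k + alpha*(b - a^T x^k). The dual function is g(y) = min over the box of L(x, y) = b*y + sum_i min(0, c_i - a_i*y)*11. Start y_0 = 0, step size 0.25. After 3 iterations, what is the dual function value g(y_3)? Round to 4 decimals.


Dual ascent for LP: min 13*x1 + 14*x2, 2*x1 + 5*x2 = 21, 0 <= x_i <= 11
Step 1: y^k = 0.0, reduced costs: (13.0, 14.0)
  x^k = (0.0, 0.0), subgradient = b - a^T x = 21.0
  y^{k+1} = 0.0 + 0.25*21.0 = 5.25
Step 2: y^k = 5.25, reduced costs: (2.5, -12.25)
  x^k = (0.0, 11.0), subgradient = b - a^T x = -34.0
  y^{k+1} = 5.25 + 0.25*-34.0 = -3.25
Step 3: y^k = -3.25, reduced costs: (19.5, 30.25)
  x^k = (0.0, 0.0), subgradient = b - a^T x = 21.0
  y^{k+1} = -3.25 + 0.25*21.0 = 2.0
Dual objective at y_3 = 2.0: reduced costs (9.0, 4.0), box minimizer x = (0.0, 0.0)
g(y_3) = b*y + (c1 - a1*y)*x1 + (c2 - a2*y)*x2 = 21*2.0 + 9.0*0.0 + 4.0*0.0 = 42.0 + 0.0 + 0.0 = 42.0


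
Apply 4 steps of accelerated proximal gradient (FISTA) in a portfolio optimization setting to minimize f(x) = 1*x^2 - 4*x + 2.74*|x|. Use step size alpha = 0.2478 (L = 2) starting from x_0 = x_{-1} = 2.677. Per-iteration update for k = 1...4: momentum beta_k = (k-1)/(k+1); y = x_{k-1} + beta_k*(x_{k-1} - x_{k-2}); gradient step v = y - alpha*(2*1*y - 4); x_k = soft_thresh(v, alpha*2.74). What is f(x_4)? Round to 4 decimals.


FISTA on f(x) = 1*x^2 - 4*x + 2.74*|x|
L = 2, alpha = 0.2478
Iteration 1: beta = 0.0, y = 2.677 + 0.0*(2.677 - 2.677) = 2.677
  grad(y) = 1.354, v = y - alpha*grad = 2.3415
  prox(v) = soft_thresh(2.3415, 0.679) = 1.6625
Iteration 2: beta = 0.3333, y = 1.6625 + 0.3333*(1.6625 - 2.677) = 1.3243
  grad(y) = -1.3513, v = y - alpha*grad = 1.6592
  prox(v) = soft_thresh(1.6592, 0.679) = 0.9802
Iteration 3: beta = 0.5, y = 0.9802 + 0.5*(0.9802 - 1.6625) = 0.6391
  grad(y) = -2.7218, v = y - alpha*grad = 1.3136
  prox(v) = soft_thresh(1.3136, 0.679) = 0.6346
Iteration 4: beta = 0.6, y = 0.6346 + 0.6*(0.6346 - 0.9802) = 0.4272
  grad(y) = -3.1456, v = y - alpha*grad = 1.2067
  prox(v) = soft_thresh(1.2067, 0.679) = 0.5277
f(x_4) = 1*0.5277^2 - 4*0.5277 + 2.74*|0.5277| = -0.3864


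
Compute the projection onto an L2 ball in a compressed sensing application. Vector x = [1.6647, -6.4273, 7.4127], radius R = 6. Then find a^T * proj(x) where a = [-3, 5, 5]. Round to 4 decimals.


Step 1: Compute ||x|| (intermediates to 6 decimals).
||x|| = sqrt(1.6647^2 + (-6.4273)^2 + 7.4127^2) = 9.951358
Step 2: Project.
Since ||x|| > R, scale = R/||x|| = 6/9.951358 = 0.602933, proj(x) = scale * x
proj(x) = [1.003703, -3.875231, 4.469361]
Step 3: Dot product.
a^T * proj(x) = -3*1.003703 + 5*(-3.875231) + 5*4.469361 = -0.0405


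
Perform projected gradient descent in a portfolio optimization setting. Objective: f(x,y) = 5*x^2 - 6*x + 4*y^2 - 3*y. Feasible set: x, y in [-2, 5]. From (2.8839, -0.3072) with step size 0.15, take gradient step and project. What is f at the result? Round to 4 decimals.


Step 1: Compute gradient at (2.8839, -0.3072).
grad_x = 2*5*2.8839 - 6 = 22.839
grad_y = 2*4*-0.3072 - 3 = -5.4576
Step 2: Gradient step.
x_raw = 2.8839 - 0.15*22.839 = -0.542
y_raw = -0.3072 - 0.15*-5.4576 = 0.5114
Step 3: Project onto [-2, 5].
x_proj = clip(-0.542) = -0.542
y_proj = clip(0.5114) = 0.5114
Step 4: Evaluate f.
f(-0.542, 0.5114) = 4.2322


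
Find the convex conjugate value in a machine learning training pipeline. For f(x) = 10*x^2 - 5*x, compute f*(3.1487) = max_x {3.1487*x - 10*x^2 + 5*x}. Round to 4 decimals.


f*(y) = sup_x {y*x - a*x^2 - b*x} = sup_x {(y-b)*x - a*x^2}
FOC: (y - b) - 2a*x = 0 => x* = (y - b)/(2a)
x* = (3.1487 + 5)/(2*10) = 0.4074
f*(3.1487) = (y-b)^2/(4a) = (3.1487 + 5)^2/(4*10)
= 66.4013/40 = 1.66


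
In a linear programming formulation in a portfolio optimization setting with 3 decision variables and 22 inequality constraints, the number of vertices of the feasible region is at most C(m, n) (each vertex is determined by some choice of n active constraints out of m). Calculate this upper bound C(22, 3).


Each vertex corresponds to some choice of n active constraints out of m, so the number of vertices is at most C(m, n) = m! / (n!(m-n)!).
m = 22, n = 3
Numerator: 22 * 21 * 20
Denominator: 3! = 6
C(22, 3) = 1540


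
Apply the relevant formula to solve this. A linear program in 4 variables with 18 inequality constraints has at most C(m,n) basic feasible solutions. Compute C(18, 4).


Each vertex corresponds to some choice of n active constraints out of m, so the number of vertices is at most C(m, n) = m! / (n!(m-n)!).
m = 18, n = 4
Numerator: 18 * 17 * 16 * 15
Denominator: 4! = 24
C(18, 4) = 3060


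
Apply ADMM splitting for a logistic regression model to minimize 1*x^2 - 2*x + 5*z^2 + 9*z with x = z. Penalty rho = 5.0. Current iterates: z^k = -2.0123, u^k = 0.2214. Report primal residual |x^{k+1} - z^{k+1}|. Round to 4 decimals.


ADMM iteration with rho = 5.0, z^k = -2.0123, u^k = 0.2214
Step 1: x-update.
Minimize 1*x^2 - 2*x + (5.0/2)*(x + 2.0123 + 0.2214)^2
FOC: (2*1 + 5.0)*x = 2 + 5.0*(-2.0123 - 0.2214)
x^{k+1} = -1.3098
Step 2: z-update.
Minimize 5*z^2 + 9*z + (5.0/2)*(-1.3098 - z + 0.2214)^2
FOC: (2*5 + 5.0)*z = -9 + 5.0*(-1.3098 + 0.2214)
z^{k+1} = -0.9628
Step 3: u-update.
u^{k+1} = 0.2214 - 1.3098 + 0.9628 = -0.1256
Step 4: Primal residual = |-1.3098 + 0.9628| = 0.347


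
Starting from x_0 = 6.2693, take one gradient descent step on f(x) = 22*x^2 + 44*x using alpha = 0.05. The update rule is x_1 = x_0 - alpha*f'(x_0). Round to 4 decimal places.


We compute the gradient at x_0 and apply the update.
f'(x) = 44*x + 44
f'(6.2693) = 44*6.2693 + 44 = 319.8492
x_1 = 6.2693 - 0.05*319.8492 = -9.7232


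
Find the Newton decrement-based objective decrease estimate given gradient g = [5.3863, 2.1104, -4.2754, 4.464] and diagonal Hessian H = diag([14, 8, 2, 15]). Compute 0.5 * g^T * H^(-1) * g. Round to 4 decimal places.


Step 1: H is diagonal, so H^(-1) * g = [0.3847, 0.2638, -2.1377, 0.2976].
Step 2: g^T H^(-1) g = sum_i g_i^2 / H_ii
  = (5.3863)^2/14 + (2.1104)^2/8 + (-4.2754)^2/2 + (4.464)^2/15
  = 2.0723 + 0.5567 + 9.1395 + 1.3285 = 13.097
Step 3: Objective decrease = 0.5 * g^T H^(-1) g = 6.5485


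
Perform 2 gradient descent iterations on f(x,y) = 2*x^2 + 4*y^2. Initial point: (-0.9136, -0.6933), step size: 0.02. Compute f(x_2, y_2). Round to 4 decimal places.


Gradient descent on f(x,y) = 2*x^2 + 4*y^2.
Starting point: (-0.9136, -0.6933), alpha = 0.02
Step 1: grad_x = 2*2*-0.9136 = -3.6544, grad_y = 2*4*-0.6933 = -5.5464
  x_1 = -0.9136 - 0.02*-3.6544 = -0.8405
  y_1 = -0.6933 - 0.02*-5.5464 = -0.5824
Step 2: grad_x = 2*2*-0.8405 = -3.362, grad_y = 2*4*-0.5824 = -4.659
  x_2 = -0.8405 - 0.02*-3.362 = -0.7733
  y_2 = -0.5824 - 0.02*-4.659 = -0.4892
f(-0.7733, -0.4892) = 2*(-0.7733)^2 + 4*(-0.4892)^2 = 2.1531


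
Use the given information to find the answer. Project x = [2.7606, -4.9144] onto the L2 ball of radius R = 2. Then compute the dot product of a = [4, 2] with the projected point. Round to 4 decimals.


Step 1: Compute ||x|| (intermediates to 6 decimals).
||x|| = sqrt(2.7606^2 + (-4.9144)^2) = 5.636687
Step 2: Project.
Since ||x|| > R, scale = R/||x|| = 2/5.636687 = 0.354818, proj(x) = scale * x
proj(x) = [0.979511, -1.743718]
Step 3: Dot product.
a^T * proj(x) = 4*0.979511 + 2*(-1.743718) = 0.4306


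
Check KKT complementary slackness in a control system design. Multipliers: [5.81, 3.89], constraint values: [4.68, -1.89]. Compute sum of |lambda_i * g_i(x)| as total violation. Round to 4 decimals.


KKT complementary slackness check:
lambda_1 * g_1 = 5.81 * 4.68 = 27.1908
lambda_2 * g_2 = 3.89 * -1.89 = -7.3521
Total violation = 27.1908 + 7.3521 = 34.5429


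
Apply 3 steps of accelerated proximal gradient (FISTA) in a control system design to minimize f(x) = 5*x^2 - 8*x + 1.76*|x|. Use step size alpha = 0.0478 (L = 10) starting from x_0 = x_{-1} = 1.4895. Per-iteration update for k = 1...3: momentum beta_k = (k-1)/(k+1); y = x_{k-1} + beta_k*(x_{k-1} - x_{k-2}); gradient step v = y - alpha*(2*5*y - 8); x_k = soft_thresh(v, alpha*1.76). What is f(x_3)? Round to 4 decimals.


FISTA on f(x) = 5*x^2 - 8*x + 1.76*|x|
L = 10, alpha = 0.0478
Iteration 1: beta = 0.0, y = 1.4895 + 0.0*(1.4895 - 1.4895) = 1.4895
  grad(y) = 6.895, v = y - alpha*grad = 1.1599
  prox(v) = soft_thresh(1.1599, 0.0841) = 1.0758
Iteration 2: beta = 0.3333, y = 1.0758 + 0.3333*(1.0758 - 1.4895) = 0.9379
  grad(y) = 1.3789, v = y - alpha*grad = 0.872
  prox(v) = soft_thresh(0.872, 0.0841) = 0.7878
Iteration 3: beta = 0.5, y = 0.7878 + 0.5*(0.7878 - 1.0758) = 0.6439
  grad(y) = -1.5612, v = y - alpha*grad = 0.7185
  prox(v) = soft_thresh(0.7185, 0.0841) = 0.6344
f(x_3) = 5*0.6344^2 - 8*0.6344 + 1.76*|0.6344| = -1.9463


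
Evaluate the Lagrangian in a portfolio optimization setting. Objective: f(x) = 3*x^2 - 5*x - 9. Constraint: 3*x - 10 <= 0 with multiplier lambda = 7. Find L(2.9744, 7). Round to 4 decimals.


Step 1: Evaluate f(x).
f(2.9744) = 3*2.9744^2 - 5*2.9744 - 9 = 2.6692
Step 2: Evaluate g(x).
g(2.9744) = 3*2.9744 - 10 = -1.0768
Step 3: Compute Lagrangian.
L = 2.6692 + 7*-1.0768 = -4.8684


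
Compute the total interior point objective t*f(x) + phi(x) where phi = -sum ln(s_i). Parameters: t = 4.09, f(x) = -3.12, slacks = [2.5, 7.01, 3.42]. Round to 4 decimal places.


Step 1: Compute log-barrier.
ln values: [0.9163, 1.9473, 1.2296]
phi = -(0.9163 + 1.9473 + 1.2296) = -4.0933
Step 2: Compute augmented objective.
t*f(x) = 4.09*-3.12 = -12.7608
Total = -12.7608 - 4.0933 = -16.8541


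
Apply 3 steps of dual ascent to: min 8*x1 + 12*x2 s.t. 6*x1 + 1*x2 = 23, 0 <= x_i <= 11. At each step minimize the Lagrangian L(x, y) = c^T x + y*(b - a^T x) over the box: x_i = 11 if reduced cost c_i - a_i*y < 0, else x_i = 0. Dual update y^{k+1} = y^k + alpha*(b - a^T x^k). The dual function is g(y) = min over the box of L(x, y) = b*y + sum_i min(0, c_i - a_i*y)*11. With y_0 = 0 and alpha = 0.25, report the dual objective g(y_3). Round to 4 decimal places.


Dual ascent for LP: min 8*x1 + 12*x2, 6*x1 + 1*x2 = 23, 0 <= x_i <= 11
Step 1: y^k = 0.0, reduced costs: (8.0, 12.0)
  x^k = (0.0, 0.0), subgradient = b - a^T x = 23.0
  y^{k+1} = 0.0 + 0.25*23.0 = 5.75
Step 2: y^k = 5.75, reduced costs: (-26.5, 6.25)
  x^k = (11.0, 0.0), subgradient = b - a^T x = -43.0
  y^{k+1} = 5.75 + 0.25*-43.0 = -5.0
Step 3: y^k = -5.0, reduced costs: (38.0, 17.0)
  x^k = (0.0, 0.0), subgradient = b - a^T x = 23.0
  y^{k+1} = -5.0 + 0.25*23.0 = 0.75
Dual objective at y_3 = 0.75: reduced costs (3.5, 11.25), box minimizer x = (0.0, 0.0)
g(y_3) = b*y + (c1 - a1*y)*x1 + (c2 - a2*y)*x2 = 23*0.75 + 3.5*0.0 + 11.25*0.0 = 17.25 + 0.0 + 0.0 = 17.25


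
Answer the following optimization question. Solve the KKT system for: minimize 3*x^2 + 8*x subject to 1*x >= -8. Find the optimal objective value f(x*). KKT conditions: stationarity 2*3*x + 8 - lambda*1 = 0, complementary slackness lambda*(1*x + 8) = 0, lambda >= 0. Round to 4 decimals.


Step 1: Try lambda = 0 (constraint inactive).
Stationarity: 2*3*x + 8 = 0
x* = -8/(2*3) = -4/3 = -1.3333 (rounded; the exact value -4/3 is used below)
Check constraint: 1*-1.3333 = -1.3333 >= -8 -- satisfied.
Step 2: Compute optimal value.
f(x*) = 3*(-4/3)^2 + 8*(-4/3) = -5.3333


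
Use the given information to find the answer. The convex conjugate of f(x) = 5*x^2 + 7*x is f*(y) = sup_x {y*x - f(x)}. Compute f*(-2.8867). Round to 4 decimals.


f*(y) = sup_x {y*x - a*x^2 - b*x} = sup_x {(y-b)*x - a*x^2}
FOC: (y - b) - 2a*x = 0 => x* = (y - b)/(2a)
x* = (-2.8867 - 7)/(2*5) = -0.9887
f*(-2.8867) = (y-b)^2/(4a) = (-2.8867 - 7)^2/(4*5)
= 97.7468/20 = 4.8873


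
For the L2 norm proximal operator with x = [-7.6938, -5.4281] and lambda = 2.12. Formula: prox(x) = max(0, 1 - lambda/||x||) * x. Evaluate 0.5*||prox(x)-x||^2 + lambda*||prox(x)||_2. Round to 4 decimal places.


Step 1: Compute ||x||.
||x|| = 9.4159
Step 2: Compute scaling factor.
scale = max(0, 1 - 2.12/9.4159) = 0.7748
Step 3: prox(x) = [-5.9615, -4.206]
||prox(x)|| = 7.2959
Step 4: Proximal objective.
0.5*||prox-x||^2 = 2.2472
lambda*||prox|| = 15.4673
Total = 17.7145


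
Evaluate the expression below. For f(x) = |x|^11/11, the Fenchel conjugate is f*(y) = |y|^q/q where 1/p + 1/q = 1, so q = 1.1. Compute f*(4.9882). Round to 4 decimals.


The conjugate exponent q satisfies 1/p + 1/q = 1.
p = 11, so q = 11/(11 - 1) = 1.1
|y|^q = 4.9882^1.1 = 5.8578
f*(4.9882) = 5.8578 / 1.1 = 5.3253


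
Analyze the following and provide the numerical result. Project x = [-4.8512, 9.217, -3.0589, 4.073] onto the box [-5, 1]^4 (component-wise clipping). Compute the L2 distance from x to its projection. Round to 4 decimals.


Project each component onto [-5, 1].
clip(-4.8512) = -4.8512, clip(9.217) = 1.0, clip(-3.0589) = -3.0589, clip(4.073) = 1.0
Projection = [-4.8512, 1.0, -3.0589, 1.0]
Squared diffs: [0.0, 67.5191, 0.0, 9.4433]
Distance = sqrt(76.9624) = 8.7728


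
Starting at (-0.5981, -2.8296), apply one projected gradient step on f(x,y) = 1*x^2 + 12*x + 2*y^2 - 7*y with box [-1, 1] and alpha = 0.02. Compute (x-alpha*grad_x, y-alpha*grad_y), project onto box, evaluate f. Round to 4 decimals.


Step 1: Compute gradient at (-0.5981, -2.8296).
grad_x = 2*1*-0.5981 + 12 = 10.8038
grad_y = 2*2*-2.8296 - 7 = -18.3184
Step 2: Gradient step.
x_raw = -0.5981 - 0.02*10.8038 = -0.8142
y_raw = -2.8296 - 0.02*-18.3184 = -2.4632
Step 3: Project onto [-1, 1].
x_proj = clip(-0.8142) = -0.8142
y_proj = clip(-2.4632) = -1.0
Step 4: Evaluate f.
f(-0.8142, -1.0) = -0.1072


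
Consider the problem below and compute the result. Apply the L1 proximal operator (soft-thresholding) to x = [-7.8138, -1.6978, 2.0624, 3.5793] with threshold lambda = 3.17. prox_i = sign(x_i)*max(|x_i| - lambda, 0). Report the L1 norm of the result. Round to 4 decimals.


Soft-thresholding with lambda = 3.17:
prox(-7.8138) = sign(-7.8138)*max(|-7.8138| - 3.17, 0) = -4.6438
prox(-1.6978) = sign(-1.6978)*max(|-1.6978| - 3.17, 0) = 0.0
prox(2.0624) = sign(2.0624)*max(|2.0624| - 3.17, 0) = 0.0
prox(3.5793) = sign(3.5793)*max(|3.5793| - 3.17, 0) = 0.4093
prox(x) = [-4.6438, 0.0, 0.0, 0.4093]
||prox(x)||_1 = 4.6438 + 0.0 + 0.0 + 0.4093 = 5.0531


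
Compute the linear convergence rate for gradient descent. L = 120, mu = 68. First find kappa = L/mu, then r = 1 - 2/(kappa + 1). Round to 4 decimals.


Step 1: Compute the condition number.
kappa = L/mu = 120/68 = 1.7647
Step 2: Compute the convergence rate.
r = 1 - 2/(kappa + 1) = 1 - 2*mu/(L + mu) = (L - mu)/(L + mu) = 52/188 = 0.2766


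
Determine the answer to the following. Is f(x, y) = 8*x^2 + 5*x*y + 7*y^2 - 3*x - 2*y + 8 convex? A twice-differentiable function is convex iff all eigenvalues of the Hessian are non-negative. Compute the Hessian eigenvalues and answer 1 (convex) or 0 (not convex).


The Hessian of f(x,y) = 8*x^2 + 5*x*y + 7*y^2 - 3*x - 2*y + 8 is:
H = [[16, 5], [5, 14]]
Trace = 16 + 14 = 30
Determinant = 16*14 - (5)^2 = 199
Discriminant = (30)^2 - 4*199 = 104.0
Eigenvalues: lambda_1 = 9.901, lambda_2 = 20.099
The function is convex.

1


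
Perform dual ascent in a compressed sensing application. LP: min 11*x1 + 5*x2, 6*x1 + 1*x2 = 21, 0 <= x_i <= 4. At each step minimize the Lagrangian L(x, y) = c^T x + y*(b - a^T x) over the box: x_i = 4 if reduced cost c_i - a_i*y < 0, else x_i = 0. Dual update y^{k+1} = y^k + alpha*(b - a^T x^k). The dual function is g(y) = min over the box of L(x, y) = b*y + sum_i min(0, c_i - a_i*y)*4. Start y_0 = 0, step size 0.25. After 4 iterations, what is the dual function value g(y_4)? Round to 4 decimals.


Dual ascent for LP: min 11*x1 + 5*x2, 6*x1 + 1*x2 = 21, 0 <= x_i <= 4
Step 1: y^k = 0.0, reduced costs: (11.0, 5.0)
  x^k = (0.0, 0.0), subgradient = b - a^T x = 21.0
  y^{k+1} = 0.0 + 0.25*21.0 = 5.25
Step 2: y^k = 5.25, reduced costs: (-20.5, -0.25)
  x^k = (4.0, 4.0), subgradient = b - a^T x = -7.0
  y^{k+1} = 5.25 + 0.25*-7.0 = 3.5
Step 3: y^k = 3.5, reduced costs: (-10.0, 1.5)
  x^k = (4.0, 0.0), subgradient = b - a^T x = -3.0
  y^{k+1} = 3.5 + 0.25*-3.0 = 2.75
Step 4: y^k = 2.75, reduced costs: (-5.5, 2.25)
  x^k = (4.0, 0.0), subgradient = b - a^T x = -3.0
  y^{k+1} = 2.75 + 0.25*-3.0 = 2.0
Dual objective at y_4 = 2.0: reduced costs (-1.0, 3.0), box minimizer x = (4.0, 0.0)
g(y_4) = b*y + (c1 - a1*y)*x1 + (c2 - a2*y)*x2 = 21*2.0 + (-1.0)*4.0 + 3.0*0.0 = 42.0 - 4.0 + 0.0 = 38.0


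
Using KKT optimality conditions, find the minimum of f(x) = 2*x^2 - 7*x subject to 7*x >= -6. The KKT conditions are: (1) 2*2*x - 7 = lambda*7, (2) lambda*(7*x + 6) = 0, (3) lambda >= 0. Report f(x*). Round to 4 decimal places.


Step 1: Try lambda = 0 (constraint inactive).
Stationarity: 2*2*x - 7 = 0
x* = 7/(2*2) = 1.75
Check constraint: 7*1.75 = 12.25 >= -6 -- satisfied.
Step 2: Compute optimal value.
f(x*) = 2*1.75^2 - 7*1.75 = -6.125


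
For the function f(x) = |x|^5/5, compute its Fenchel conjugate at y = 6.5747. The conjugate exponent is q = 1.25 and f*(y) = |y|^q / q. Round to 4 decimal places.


The conjugate exponent q satisfies 1/p + 1/q = 1.
p = 5, so q = 5/(5 - 1) = 1.25
|y|^q = 6.5747^1.25 = 10.528
f*(6.5747) = 10.528 / 1.25 = 8.4224


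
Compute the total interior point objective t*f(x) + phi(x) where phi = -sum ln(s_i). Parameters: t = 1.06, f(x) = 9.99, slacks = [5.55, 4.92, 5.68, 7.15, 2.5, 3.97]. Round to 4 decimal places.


Step 1: Compute log-barrier.
ln values: [1.7138, 1.5933, 1.737, 1.9671, 0.9163, 1.3788]
phi = -(1.7138 + 1.5933 + 1.737 + 1.9671 + 0.9163 + 1.3788) = -9.3062
Step 2: Compute augmented objective.
t*f(x) = 1.06*9.99 = 10.5894
Total = 10.5894 - 9.3062 = 1.2832


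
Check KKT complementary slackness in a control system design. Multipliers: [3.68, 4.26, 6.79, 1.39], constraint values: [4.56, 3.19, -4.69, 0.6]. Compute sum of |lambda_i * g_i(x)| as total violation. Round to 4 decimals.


KKT complementary slackness check:
lambda_1 * g_1 = 3.68 * 4.56 = 16.7808
lambda_2 * g_2 = 4.26 * 3.19 = 13.5894
lambda_3 * g_3 = 6.79 * -4.69 = -31.8451
lambda_4 * g_4 = 1.39 * 0.6 = 0.834
Total violation = 16.7808 + 13.5894 + 31.8451 + 0.834 = 63.0493


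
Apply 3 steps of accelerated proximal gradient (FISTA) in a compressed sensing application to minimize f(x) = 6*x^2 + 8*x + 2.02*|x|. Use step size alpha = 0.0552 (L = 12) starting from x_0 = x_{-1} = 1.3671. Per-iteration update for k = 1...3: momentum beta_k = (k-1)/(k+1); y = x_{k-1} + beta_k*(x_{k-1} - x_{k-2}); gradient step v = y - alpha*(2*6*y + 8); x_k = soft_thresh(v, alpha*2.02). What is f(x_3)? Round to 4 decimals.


FISTA on f(x) = 6*x^2 + 8*x + 2.02*|x|
L = 12, alpha = 0.0552
Iteration 1: beta = 0.0, y = 1.3671 + 0.0*(1.3671 - 1.3671) = 1.3671
  grad(y) = 24.4052, v = y - alpha*grad = 0.0199
  prox(v) = soft_thresh(0.0199, 0.1115) = 0.0
Iteration 2: beta = 0.3333, y = 0.0 + 0.3333*(0.0 - 1.3671) = -0.4557
  grad(y) = 2.5316, v = y - alpha*grad = -0.5954
  prox(v) = soft_thresh(-0.5954, 0.1115) = -0.4839
Iteration 3: beta = 0.5, y = -0.4839 + 0.5*(-0.4839 - 0.0) = -0.7259
  grad(y) = -0.7109, v = y - alpha*grad = -0.6867
  prox(v) = soft_thresh(-0.6867, 0.1115) = -0.5752
f(x_3) = 6*(-0.5752)^2 + 8*(-0.5752) + 2.02*|-0.5752| = -1.4546


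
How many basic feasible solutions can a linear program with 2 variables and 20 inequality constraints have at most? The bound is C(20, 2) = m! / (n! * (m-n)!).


Each vertex corresponds to some choice of n active constraints out of m, so the number of vertices is at most C(m, n) = m! / (n!(m-n)!).
m = 20, n = 2
Numerator: 20 * 19
Denominator: 2! = 2
C(20, 2) = 190


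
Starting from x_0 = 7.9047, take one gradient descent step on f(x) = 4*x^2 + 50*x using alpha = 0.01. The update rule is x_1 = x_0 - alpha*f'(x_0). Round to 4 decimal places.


We compute the gradient at x_0 and apply the update.
f'(x) = 8*x + 50
f'(7.9047) = 8*7.9047 + 50 = 113.2376
x_1 = 7.9047 - 0.01*113.2376 = 6.7723


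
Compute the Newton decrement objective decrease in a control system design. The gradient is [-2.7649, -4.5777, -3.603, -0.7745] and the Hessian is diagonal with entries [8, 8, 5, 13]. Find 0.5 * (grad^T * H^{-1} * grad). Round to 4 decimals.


Step 1: H is diagonal, so H^(-1) * g = [-0.3456, -0.5722, -0.7206, -0.0596].
Step 2: g^T H^(-1) g = sum_i g_i^2 / H_ii
  = (-2.7649)^2/8 + (-4.5777)^2/8 + (-3.603)^2/5 + (-0.7745)^2/13
  = 0.9556 + 2.6194 + 2.5963 + 0.0461 = 6.2175
Step 3: Objective decrease = 0.5 * g^T H^(-1) g = 3.1087


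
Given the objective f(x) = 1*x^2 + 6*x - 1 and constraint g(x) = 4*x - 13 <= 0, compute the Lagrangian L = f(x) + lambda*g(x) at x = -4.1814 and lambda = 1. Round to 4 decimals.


Step 1: Evaluate f(x).
f(-4.1814) = 1*(-4.1814)^2 + 6*(-4.1814) - 1 = -8.6043
Step 2: Evaluate g(x).
g(-4.1814) = 4*-4.1814 - 13 = -29.7256
Step 3: Compute Lagrangian.
L = -8.6043 + 1*-29.7256 = -38.3299


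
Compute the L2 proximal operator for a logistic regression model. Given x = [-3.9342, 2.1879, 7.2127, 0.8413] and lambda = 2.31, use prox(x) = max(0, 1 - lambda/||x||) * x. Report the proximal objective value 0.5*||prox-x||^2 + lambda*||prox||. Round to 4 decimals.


Step 1: Compute ||x||.
||x|| = 8.5437
Step 2: Compute scaling factor.
scale = max(0, 1 - 2.31/8.5437) = 0.7296
Step 3: prox(x) = [-2.8705, 1.5964, 5.2626, 0.6138]
||prox(x)|| = 6.2337
Step 4: Proximal objective.
0.5*||prox-x||^2 = 2.6681
lambda*||prox|| = 14.3998
Total = 17.068


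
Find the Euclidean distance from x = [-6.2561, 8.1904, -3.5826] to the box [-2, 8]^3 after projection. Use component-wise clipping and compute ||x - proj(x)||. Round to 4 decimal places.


Project each component onto [-2, 8].
clip(-6.2561) = -2.0, clip(8.1904) = 8.0, clip(-3.5826) = -2.0
Projection = [-2.0, 8.0, -2.0]
Squared diffs: [18.1144, 0.0363, 2.5046]
Distance = sqrt(20.6553) = 4.5448


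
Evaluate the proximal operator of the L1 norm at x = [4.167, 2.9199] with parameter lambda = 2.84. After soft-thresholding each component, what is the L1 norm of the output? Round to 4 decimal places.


Soft-thresholding with lambda = 2.84:
prox(4.167) = sign(4.167)*max(|4.167| - 2.84, 0) = 1.327
prox(2.9199) = sign(2.9199)*max(|2.9199| - 2.84, 0) = 0.0799
prox(x) = [1.327, 0.0799]
||prox(x)||_1 = 1.327 + 0.0799 = 1.4069


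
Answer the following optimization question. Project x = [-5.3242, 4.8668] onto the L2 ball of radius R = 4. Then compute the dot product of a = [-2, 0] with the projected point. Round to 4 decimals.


Step 1: Compute ||x|| (intermediates to 6 decimals).
||x|| = sqrt((-5.3242)^2 + 4.8668^2) = 7.21338
Step 2: Project.
Since ||x|| > R, scale = R/||x|| = 4/7.21338 = 0.554525, proj(x) = scale * x
proj(x) = [-2.952402, 2.698762]
Step 3: Dot product.
a^T * proj(x) = -2*(-2.952402) + 0*2.698762 = 5.9048


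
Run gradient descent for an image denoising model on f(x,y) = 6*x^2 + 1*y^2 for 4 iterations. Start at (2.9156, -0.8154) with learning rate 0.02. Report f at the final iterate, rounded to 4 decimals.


Gradient descent on f(x,y) = 6*x^2 + 1*y^2.
Starting point: (2.9156, -0.8154), alpha = 0.02
Step 1: grad_x = 2*6*2.9156 = 34.9872, grad_y = 2*1*-0.8154 = -1.6308
  x_1 = 2.9156 - 0.02*34.9872 = 2.2159
  y_1 = -0.8154 - 0.02*-1.6308 = -0.7828
Step 2: grad_x = 2*6*2.2159 = 26.5903, grad_y = 2*1*-0.7828 = -1.5656
  x_2 = 2.2159 - 0.02*26.5903 = 1.6841
  y_2 = -0.7828 - 0.02*-1.5656 = -0.7515
Step 3: grad_x = 2*6*1.6841 = 20.2086, grad_y = 2*1*-0.7515 = -1.5029
  x_3 = 1.6841 - 0.02*20.2086 = 1.2799
  y_3 = -0.7515 - 0.02*-1.5029 = -0.7214
Step 4: grad_x = 2*6*1.2799 = 15.3585, grad_y = 2*1*-0.7214 = -1.4428
  x_4 = 1.2799 - 0.02*15.3585 = 0.9727
  y_4 = -0.7214 - 0.02*-1.4428 = -0.6926
f(0.9727, -0.6926) = 6*0.9727^2 + 1*(-0.6926)^2 = 6.1566


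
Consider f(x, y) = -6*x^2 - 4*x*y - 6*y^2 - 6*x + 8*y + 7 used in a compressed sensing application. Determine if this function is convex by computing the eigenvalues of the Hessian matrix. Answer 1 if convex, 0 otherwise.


The Hessian of f(x,y) = -6*x^2 - 4*x*y - 6*y^2 - 6*x + 8*y + 7 is:
H = [[-12, -4], [-4, -12]]
Trace = -12 - 12 = -24
Determinant = -12*-12 - (-4)^2 = 128
Discriminant = (-24)^2 - 4*128 = 64.0
Eigenvalues: lambda_1 = -16.0, lambda_2 = -8.0
The function is not convex.

0


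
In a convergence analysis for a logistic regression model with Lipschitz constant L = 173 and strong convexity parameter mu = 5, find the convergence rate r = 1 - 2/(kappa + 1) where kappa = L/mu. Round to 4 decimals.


Step 1: Compute the condition number.
kappa = L/mu = 173/5 = 34.6
Step 2: Compute the convergence rate.
r = 1 - 2/(kappa + 1) = 1 - 2*mu/(L + mu) = (L - mu)/(L + mu) = 168/178 = 0.9438


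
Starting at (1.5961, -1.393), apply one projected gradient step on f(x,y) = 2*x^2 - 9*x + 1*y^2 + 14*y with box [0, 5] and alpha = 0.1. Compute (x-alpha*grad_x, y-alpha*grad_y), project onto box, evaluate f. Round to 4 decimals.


Step 1: Compute gradient at (1.5961, -1.393).
grad_x = 2*2*1.5961 - 9 = -2.6156
grad_y = 2*1*-1.393 + 14 = 11.214
Step 2: Gradient step.
x_raw = 1.5961 - 0.1*-2.6156 = 1.8577
y_raw = -1.393 - 0.1*11.214 = -2.5144
Step 3: Project onto [0, 5].
x_proj = clip(1.8577) = 1.8577
y_proj = clip(-2.5144) = 0.0
Step 4: Evaluate f.
f(1.8577, 0.0) = -9.8171


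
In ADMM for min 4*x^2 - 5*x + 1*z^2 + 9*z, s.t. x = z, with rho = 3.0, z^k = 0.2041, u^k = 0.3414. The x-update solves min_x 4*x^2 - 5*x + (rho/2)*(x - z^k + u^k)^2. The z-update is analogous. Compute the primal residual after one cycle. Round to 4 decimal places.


ADMM iteration with rho = 3.0, z^k = 0.2041, u^k = 0.3414
Step 1: x-update.
Minimize 4*x^2 - 5*x + (3.0/2)*(x - 0.2041 + 0.3414)^2
FOC: (2*4 + 3.0)*x = 5 + 3.0*(0.2041 - 0.3414)
x^{k+1} = 0.4171
Step 2: z-update.
Minimize 1*z^2 + 9*z + (3.0/2)*(0.4171 - z + 0.3414)^2
FOC: (2*1 + 3.0)*z = -9 + 3.0*(0.4171 + 0.3414)
z^{k+1} = -1.3449
Step 3: u-update.
u^{k+1} = 0.3414 + 0.4171 + 1.3449 = 2.1034
Step 4: Primal residual = |0.4171 + 1.3449| = 1.762


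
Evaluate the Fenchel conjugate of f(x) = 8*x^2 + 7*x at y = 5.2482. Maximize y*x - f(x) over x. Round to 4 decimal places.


f*(y) = sup_x {y*x - a*x^2 - b*x} = sup_x {(y-b)*x - a*x^2}
FOC: (y - b) - 2a*x = 0 => x* = (y - b)/(2a)
x* = (5.2482 - 7)/(2*8) = -0.1095
f*(5.2482) = (y-b)^2/(4a) = (5.2482 - 7)^2/(4*8)
= 3.0688/32 = 0.0959


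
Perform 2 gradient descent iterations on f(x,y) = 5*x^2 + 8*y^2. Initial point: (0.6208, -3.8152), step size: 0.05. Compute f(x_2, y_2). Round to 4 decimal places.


Gradient descent on f(x,y) = 5*x^2 + 8*y^2.
Starting point: (0.6208, -3.8152), alpha = 0.05
Step 1: grad_x = 2*5*0.6208 = 6.208, grad_y = 2*8*-3.8152 = -61.0432
  x_1 = 0.6208 - 0.05*6.208 = 0.3104
  y_1 = -3.8152 - 0.05*-61.0432 = -0.763
Step 2: grad_x = 2*5*0.3104 = 3.104, grad_y = 2*8*-0.763 = -12.2086
  x_2 = 0.3104 - 0.05*3.104 = 0.1552
  y_2 = -0.763 - 0.05*-12.2086 = -0.1526
f(0.1552, -0.1526) = 5*0.1552^2 + 8*(-0.1526)^2 = 0.3067


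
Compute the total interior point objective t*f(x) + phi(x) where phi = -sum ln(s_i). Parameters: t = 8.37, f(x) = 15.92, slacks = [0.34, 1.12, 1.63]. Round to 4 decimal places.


Step 1: Compute log-barrier.
ln values: [-1.0788, 0.1133, 0.4886]
phi = -(-1.0788 + 0.1133 + 0.4886) = 0.4769
Step 2: Compute augmented objective.
t*f(x) = 8.37*15.92 = 133.2504
Total = 133.2504 + 0.4769 = 133.7273


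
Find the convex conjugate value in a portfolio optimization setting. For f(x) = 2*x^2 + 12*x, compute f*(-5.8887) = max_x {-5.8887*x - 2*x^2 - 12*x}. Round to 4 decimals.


f*(y) = sup_x {y*x - a*x^2 - b*x} = sup_x {(y-b)*x - a*x^2}
FOC: (y - b) - 2a*x = 0 => x* = (y - b)/(2a)
x* = (-5.8887 - 12)/(2*2) = -4.4722
f*(-5.8887) = (y-b)^2/(4a) = (-5.8887 - 12)^2/(4*2)
= 320.0056/8 = 40.0007


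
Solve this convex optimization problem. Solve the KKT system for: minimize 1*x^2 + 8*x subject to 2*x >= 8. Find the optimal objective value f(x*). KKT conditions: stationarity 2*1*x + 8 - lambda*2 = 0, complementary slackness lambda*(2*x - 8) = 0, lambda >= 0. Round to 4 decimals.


Step 1: Try lambda = 0 (constraint inactive).
x_unc = -8/(2*1) = -4.0
Check: 2*-4.0 = -8.0 < 8 -- violated!
Step 2: Constraint must be active: 2*x = 8
x* = 8/2 = 4.0
lambda = (2*1*4.0 + 8)/2 = 8.0
Step 3: Compute optimal value.
f(x*) = 1*4.0^2 + 8*4.0 = 48.0


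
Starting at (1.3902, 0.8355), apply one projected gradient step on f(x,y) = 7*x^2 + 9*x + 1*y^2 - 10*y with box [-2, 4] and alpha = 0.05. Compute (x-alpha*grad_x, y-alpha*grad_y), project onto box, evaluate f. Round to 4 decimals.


Step 1: Compute gradient at (1.3902, 0.8355).
grad_x = 2*7*1.3902 + 9 = 28.4628
grad_y = 2*1*0.8355 - 10 = -8.329
Step 2: Gradient step.
x_raw = 1.3902 - 0.05*28.4628 = -0.0329
y_raw = 0.8355 - 0.05*-8.329 = 1.252
Step 3: Project onto [-2, 4].
x_proj = clip(-0.0329) = -0.0329
y_proj = clip(1.252) = 1.252
Step 4: Evaluate f.
f(-0.0329, 1.252) = -11.241


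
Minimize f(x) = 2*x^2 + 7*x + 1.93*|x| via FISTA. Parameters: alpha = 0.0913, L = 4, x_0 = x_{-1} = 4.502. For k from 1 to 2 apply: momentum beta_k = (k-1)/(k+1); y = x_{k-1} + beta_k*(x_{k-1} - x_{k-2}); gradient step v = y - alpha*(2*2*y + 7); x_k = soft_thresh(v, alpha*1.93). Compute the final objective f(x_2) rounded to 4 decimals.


FISTA on f(x) = 2*x^2 + 7*x + 1.93*|x|
L = 4, alpha = 0.0913
Iteration 1: beta = 0.0, y = 4.502 + 0.0*(4.502 - 4.502) = 4.502
  grad(y) = 25.008, v = y - alpha*grad = 2.2188
  prox(v) = soft_thresh(2.2188, 0.1762) = 2.0426
Iteration 2: beta = 0.3333, y = 2.0426 + 0.3333*(2.0426 - 4.502) = 1.2227
  grad(y) = 11.891, v = y - alpha*grad = 0.1371
  prox(v) = soft_thresh(0.1371, 0.1762) = 0.0
f(x_2) = 2*0.0^2 + 7*0.0 + 1.93*|0.0| = 0.0


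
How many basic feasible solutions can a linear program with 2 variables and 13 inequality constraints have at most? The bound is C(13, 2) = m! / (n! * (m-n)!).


Each vertex corresponds to some choice of n active constraints out of m, so the number of vertices is at most C(m, n) = m! / (n!(m-n)!).
m = 13, n = 2
Numerator: 13 * 12
Denominator: 2! = 2
C(13, 2) = 78


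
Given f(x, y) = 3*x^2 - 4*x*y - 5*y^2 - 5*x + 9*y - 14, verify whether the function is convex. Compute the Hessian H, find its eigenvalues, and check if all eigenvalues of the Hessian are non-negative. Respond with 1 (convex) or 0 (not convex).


The Hessian of f(x,y) = 3*x^2 - 4*x*y - 5*y^2 - 5*x + 9*y - 14 is:
H = [[6, -4], [-4, -10]]
Trace = 6 - 10 = -4
Determinant = 6*-10 - (-4)^2 = -76
Discriminant = (-4)^2 - 4*-76 = 320.0
Eigenvalues: lambda_1 = -10.9443, lambda_2 = 6.9443
The function is not convex.

0


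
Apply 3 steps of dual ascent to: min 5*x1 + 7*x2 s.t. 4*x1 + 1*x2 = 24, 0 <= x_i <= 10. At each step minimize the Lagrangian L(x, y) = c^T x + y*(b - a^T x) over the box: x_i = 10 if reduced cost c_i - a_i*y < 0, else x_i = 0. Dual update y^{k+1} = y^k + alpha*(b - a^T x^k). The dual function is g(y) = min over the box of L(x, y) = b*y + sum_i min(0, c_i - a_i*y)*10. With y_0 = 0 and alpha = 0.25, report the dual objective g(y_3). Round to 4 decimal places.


Dual ascent for LP: min 5*x1 + 7*x2, 4*x1 + 1*x2 = 24, 0 <= x_i <= 10
Step 1: y^k = 0.0, reduced costs: (5.0, 7.0)
  x^k = (0.0, 0.0), subgradient = b - a^T x = 24.0
  y^{k+1} = 0.0 + 0.25*24.0 = 6.0
Step 2: y^k = 6.0, reduced costs: (-19.0, 1.0)
  x^k = (10.0, 0.0), subgradient = b - a^T x = -16.0
  y^{k+1} = 6.0 + 0.25*-16.0 = 2.0
Step 3: y^k = 2.0, reduced costs: (-3.0, 5.0)
  x^k = (10.0, 0.0), subgradient = b - a^T x = -16.0
  y^{k+1} = 2.0 + 0.25*-16.0 = -2.0
Dual objective at y_3 = -2.0: reduced costs (13.0, 9.0), box minimizer x = (0.0, 0.0)
g(y_3) = b*y + (c1 - a1*y)*x1 + (c2 - a2*y)*x2 = 24*(-2.0) + 13.0*0.0 + 9.0*0.0 = -48.0 + 0.0 + 0.0 = -48.0
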